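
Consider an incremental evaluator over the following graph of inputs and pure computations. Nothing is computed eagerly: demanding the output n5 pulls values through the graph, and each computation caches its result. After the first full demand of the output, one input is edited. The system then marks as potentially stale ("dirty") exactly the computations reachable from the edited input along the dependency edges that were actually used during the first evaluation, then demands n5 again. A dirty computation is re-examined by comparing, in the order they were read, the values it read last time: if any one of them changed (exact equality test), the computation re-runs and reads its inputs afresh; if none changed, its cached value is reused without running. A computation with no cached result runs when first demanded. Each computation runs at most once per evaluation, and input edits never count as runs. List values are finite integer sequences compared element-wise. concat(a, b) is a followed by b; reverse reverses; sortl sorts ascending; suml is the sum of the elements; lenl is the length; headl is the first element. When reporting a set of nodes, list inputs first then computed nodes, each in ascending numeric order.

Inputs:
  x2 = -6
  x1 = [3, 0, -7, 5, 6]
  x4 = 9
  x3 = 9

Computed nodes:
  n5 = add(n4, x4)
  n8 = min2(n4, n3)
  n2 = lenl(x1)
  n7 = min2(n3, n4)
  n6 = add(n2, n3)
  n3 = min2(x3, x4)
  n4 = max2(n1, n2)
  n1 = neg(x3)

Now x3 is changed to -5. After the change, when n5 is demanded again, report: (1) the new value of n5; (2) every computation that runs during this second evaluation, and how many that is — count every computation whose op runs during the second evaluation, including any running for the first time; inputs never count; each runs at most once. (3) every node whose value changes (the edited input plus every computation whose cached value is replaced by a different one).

n5 now evaluates to 14.
Run set: n1, n4 (2 run).
Changed values: x3, n1.
The important point: n4 recomputes to an identical value, and the output ends up unchanged.

Initial pass — values computed on the first demand:
  n1 = neg(9) = -9
  n2 = lenl([3, 0, -7, 5, 6]) = 5
  n4 = max2(-9, 5) = 5
  n5 = add(5, 9) = 14

Second demand — change propagation:
  n1: re-runs because x3 9->-5; new result 5.
  n4: re-runs because n1 -9->5; new result 5 (unchanged).
  n5: re-examined; everything it read last time is the same (n4 unchanged, x4 unchanged) — cache 14 kept, no run.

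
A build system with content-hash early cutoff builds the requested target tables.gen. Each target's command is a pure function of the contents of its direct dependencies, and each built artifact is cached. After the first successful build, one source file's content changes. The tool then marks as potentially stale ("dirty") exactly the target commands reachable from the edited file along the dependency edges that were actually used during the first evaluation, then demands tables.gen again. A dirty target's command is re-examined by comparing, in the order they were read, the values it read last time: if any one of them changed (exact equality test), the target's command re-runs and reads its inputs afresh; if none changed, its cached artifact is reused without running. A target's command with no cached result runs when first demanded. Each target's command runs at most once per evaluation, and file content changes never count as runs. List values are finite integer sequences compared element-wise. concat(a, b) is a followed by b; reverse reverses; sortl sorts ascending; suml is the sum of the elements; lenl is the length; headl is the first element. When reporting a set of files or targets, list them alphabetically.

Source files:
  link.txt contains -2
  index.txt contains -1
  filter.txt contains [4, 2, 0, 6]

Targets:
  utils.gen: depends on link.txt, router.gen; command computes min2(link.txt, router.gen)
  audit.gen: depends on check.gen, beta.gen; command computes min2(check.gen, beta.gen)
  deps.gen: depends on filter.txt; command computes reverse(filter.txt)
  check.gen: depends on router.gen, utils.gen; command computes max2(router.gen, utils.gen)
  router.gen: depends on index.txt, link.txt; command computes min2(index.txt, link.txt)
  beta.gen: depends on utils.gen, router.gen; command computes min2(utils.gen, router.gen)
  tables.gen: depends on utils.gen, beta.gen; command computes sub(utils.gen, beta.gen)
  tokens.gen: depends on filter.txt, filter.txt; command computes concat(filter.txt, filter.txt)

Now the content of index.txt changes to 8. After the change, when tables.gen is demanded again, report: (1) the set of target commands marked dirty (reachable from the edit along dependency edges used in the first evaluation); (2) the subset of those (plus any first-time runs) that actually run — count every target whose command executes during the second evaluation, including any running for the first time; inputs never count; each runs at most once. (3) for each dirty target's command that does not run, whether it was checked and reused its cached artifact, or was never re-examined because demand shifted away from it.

Marked dirty: beta.gen, router.gen, tables.gen, utils.gen.
Target commands that run: router.gen — 1 in total.
Checked but reused from cache: beta.gen, tables.gen, utils.gen.
Key observation: the change is absorbed at router.gen — it re-runs but produces the same value, and the output's value is unchanged.

First evaluation (everything demanded from the output):
  router.gen = min2(-1, -2) = -2
  utils.gen = min2(-2, -2) = -2
  beta.gen = min2(-2, -2) = -2
  tables.gen = sub(-2, -2) = 0

Propagation after the edit:
  router.gen: runs — index.txt -1->8; result -2 (same value as before).
  utils.gen: checked — values it read are unchanged (link.txt unchanged, router.gen unchanged); reused cached -2 without running.
  beta.gen: checked — values it read are unchanged (utils.gen unchanged, router.gen unchanged); reused cached -2 without running.
  tables.gen: checked — values it read are unchanged (utils.gen unchanged, beta.gen unchanged); reused cached 0 without running.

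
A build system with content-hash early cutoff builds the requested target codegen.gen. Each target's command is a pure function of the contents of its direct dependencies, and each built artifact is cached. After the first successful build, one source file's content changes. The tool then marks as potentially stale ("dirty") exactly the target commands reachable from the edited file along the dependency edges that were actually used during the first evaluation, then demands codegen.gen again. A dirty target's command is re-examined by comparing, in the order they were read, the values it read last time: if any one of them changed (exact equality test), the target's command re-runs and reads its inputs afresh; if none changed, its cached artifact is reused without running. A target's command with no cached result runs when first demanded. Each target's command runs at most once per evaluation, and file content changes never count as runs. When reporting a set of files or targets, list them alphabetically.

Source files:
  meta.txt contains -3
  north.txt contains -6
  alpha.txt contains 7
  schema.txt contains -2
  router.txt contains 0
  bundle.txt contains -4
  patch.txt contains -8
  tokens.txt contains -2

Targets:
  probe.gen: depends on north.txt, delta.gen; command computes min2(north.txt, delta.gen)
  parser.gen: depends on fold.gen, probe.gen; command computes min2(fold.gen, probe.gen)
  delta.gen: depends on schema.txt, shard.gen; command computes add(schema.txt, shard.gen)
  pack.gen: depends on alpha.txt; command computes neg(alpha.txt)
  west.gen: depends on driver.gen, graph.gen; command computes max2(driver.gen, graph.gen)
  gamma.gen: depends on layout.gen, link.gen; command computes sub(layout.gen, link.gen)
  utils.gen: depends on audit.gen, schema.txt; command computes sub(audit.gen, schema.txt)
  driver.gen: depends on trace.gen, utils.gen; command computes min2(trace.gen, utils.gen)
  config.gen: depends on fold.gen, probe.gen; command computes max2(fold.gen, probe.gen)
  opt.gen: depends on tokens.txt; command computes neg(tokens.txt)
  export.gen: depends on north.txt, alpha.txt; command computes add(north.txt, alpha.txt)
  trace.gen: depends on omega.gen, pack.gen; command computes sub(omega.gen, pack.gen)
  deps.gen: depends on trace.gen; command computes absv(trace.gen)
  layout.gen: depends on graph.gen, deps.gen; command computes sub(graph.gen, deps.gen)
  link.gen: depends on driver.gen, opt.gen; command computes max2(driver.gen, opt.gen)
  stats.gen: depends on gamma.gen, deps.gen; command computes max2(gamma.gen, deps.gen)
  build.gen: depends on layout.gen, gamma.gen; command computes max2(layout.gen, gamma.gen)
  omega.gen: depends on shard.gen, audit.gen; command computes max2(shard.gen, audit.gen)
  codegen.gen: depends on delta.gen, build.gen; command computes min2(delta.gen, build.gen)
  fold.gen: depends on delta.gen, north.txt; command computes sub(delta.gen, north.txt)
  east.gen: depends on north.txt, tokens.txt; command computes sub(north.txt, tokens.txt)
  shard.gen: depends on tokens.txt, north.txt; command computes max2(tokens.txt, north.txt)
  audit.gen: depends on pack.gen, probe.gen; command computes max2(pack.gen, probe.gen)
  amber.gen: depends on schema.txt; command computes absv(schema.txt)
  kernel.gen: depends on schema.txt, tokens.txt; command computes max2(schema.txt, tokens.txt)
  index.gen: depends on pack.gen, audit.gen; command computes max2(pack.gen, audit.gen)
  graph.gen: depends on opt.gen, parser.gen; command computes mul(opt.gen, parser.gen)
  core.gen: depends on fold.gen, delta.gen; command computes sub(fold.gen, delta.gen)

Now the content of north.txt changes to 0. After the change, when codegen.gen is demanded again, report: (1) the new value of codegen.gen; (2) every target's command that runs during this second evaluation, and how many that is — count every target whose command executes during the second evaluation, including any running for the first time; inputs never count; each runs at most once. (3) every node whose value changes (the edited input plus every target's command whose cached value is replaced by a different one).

New value of codegen.gen: -11.
Target commands that run: audit.gen, build.gen, codegen.gen, delta.gen, deps.gen, driver.gen, fold.gen, gamma.gen, graph.gen, layout.gen, link.gen, omega.gen, parser.gen, probe.gen, shard.gen, trace.gen, utils.gen — 17 in total.
Values that change: audit.gen, build.gen, codegen.gen, delta.gen, deps.gen, driver.gen, fold.gen, gamma.gen, graph.gen, layout.gen, north.txt, omega.gen, parser.gen, probe.gen, shard.gen, trace.gen, utils.gen.

First evaluation (everything demanded from the output):
  opt.gen = neg(-2) = 2
  pack.gen = neg(7) = -7
  shard.gen = max2(-2, -6) = -2
  delta.gen = add(-2, -2) = -4
  fold.gen = sub(-4, -6) = 2
  probe.gen = min2(-6, -4) = -6
  audit.gen = max2(-7, -6) = -6
  omega.gen = max2(-2, -6) = -2
  parser.gen = min2(2, -6) = -6
  graph.gen = mul(2, -6) = -12
  trace.gen = sub(-2, -7) = 5
  deps.gen = absv(5) = 5
  layout.gen = sub(-12, 5) = -17
  utils.gen = sub(-6, -2) = -4
  driver.gen = min2(5, -4) = -4
  link.gen = max2(-4, 2) = 2
  gamma.gen = sub(-17, 2) = -19
  build.gen = max2(-17, -19) = -17
  codegen.gen = min2(-4, -17) = -17

Propagation after the edit:
  shard.gen: runs — north.txt -6->0; result 0.
  delta.gen: runs — shard.gen -2->0; result -2.
  fold.gen: runs — delta.gen -4->-2; north.txt -6->0; result -2.
  probe.gen: runs — north.txt -6->0; delta.gen -4->-2; result -2.
  audit.gen: runs — probe.gen -6->-2; result -2.
  omega.gen: runs — shard.gen -2->0; audit.gen -6->-2; result 0.
  parser.gen: runs — fold.gen 2->-2; probe.gen -6->-2; result -2.
  graph.gen: runs — parser.gen -6->-2; result -4.
  trace.gen: runs — omega.gen -2->0; result 7.
  deps.gen: runs — trace.gen 5->7; result 7.
  layout.gen: runs — graph.gen -12->-4; deps.gen 5->7; result -11.
  utils.gen: runs — audit.gen -6->-2; result 0.
  driver.gen: runs — trace.gen 5->7; utils.gen -4->0; result 0.
  link.gen: runs — driver.gen -4->0; result 2 (same value as before).
  gamma.gen: runs — layout.gen -17->-11; result -13.
  build.gen: runs — layout.gen -17->-11; gamma.gen -19->-13; result -11.
  codegen.gen: runs — delta.gen -4->-2; build.gen -17->-11; result -11.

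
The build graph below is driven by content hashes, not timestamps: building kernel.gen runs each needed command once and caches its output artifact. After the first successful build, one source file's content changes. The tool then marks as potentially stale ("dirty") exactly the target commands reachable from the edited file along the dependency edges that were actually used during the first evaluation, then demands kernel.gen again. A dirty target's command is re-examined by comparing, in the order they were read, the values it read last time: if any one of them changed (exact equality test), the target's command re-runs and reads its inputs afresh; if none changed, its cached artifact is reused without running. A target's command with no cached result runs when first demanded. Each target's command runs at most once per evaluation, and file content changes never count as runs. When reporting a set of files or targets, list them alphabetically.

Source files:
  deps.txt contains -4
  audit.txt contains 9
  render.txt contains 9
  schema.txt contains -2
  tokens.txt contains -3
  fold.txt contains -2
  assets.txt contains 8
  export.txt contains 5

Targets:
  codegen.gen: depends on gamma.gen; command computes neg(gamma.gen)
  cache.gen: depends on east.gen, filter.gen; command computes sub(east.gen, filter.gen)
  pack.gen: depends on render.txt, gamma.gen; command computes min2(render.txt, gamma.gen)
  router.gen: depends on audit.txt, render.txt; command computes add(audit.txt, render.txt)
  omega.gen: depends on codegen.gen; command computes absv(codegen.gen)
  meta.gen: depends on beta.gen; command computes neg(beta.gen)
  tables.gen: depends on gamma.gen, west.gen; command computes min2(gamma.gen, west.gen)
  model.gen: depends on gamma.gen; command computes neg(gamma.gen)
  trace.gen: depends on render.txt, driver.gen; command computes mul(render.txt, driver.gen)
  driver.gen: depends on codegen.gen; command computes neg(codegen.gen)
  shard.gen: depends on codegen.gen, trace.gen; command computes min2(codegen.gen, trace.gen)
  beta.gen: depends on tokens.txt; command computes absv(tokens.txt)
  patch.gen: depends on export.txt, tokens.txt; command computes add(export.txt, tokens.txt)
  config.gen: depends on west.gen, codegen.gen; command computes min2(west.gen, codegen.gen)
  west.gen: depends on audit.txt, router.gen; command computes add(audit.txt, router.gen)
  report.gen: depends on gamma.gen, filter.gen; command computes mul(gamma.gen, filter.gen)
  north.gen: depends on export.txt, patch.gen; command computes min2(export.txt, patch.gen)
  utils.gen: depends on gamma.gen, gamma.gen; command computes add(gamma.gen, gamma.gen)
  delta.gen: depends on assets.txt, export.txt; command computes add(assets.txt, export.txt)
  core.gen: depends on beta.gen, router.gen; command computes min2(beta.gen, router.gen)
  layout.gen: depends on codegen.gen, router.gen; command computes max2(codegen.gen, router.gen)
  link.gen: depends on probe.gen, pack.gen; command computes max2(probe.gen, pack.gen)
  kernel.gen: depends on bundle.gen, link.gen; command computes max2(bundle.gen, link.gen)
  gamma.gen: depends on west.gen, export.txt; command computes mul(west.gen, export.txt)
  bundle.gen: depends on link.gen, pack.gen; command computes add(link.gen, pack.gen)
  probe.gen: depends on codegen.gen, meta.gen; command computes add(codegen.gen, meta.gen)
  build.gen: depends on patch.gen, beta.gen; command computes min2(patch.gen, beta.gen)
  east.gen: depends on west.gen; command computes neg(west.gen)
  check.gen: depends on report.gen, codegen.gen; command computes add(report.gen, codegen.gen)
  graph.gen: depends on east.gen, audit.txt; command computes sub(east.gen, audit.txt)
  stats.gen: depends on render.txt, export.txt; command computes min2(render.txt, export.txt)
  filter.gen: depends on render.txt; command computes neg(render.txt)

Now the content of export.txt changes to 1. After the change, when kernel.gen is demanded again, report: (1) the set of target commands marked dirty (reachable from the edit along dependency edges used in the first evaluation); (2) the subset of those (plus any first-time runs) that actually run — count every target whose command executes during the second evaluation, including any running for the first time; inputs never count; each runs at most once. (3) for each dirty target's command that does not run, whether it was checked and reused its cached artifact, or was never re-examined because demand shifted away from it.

Dirty set: bundle.gen, codegen.gen, gamma.gen, kernel.gen, link.gen, pack.gen, probe.gen.
Run set: codegen.gen, gamma.gen, link.gen, pack.gen, probe.gen (5 run).
Re-examined without running (cache reused): bundle.gen, kernel.gen.
The important point: at bundle.gen every value read last time is unchanged, so the dirty flag clears without a run.

Initial pass — values computed on the first demand:
  beta.gen = absv(-3) = 3
  meta.gen = neg(3) = -3
  router.gen = add(9, 9) = 18
  west.gen = add(9, 18) = 27
  gamma.gen = mul(27, 5) = 135
  codegen.gen = neg(135) = -135
  pack.gen = min2(9, 135) = 9
  probe.gen = add(-135, -3) = -138
  link.gen = max2(-138, 9) = 9
  bundle.gen = add(9, 9) = 18
  kernel.gen = max2(18, 9) = 18

Second demand — change propagation:
  gamma.gen: re-runs because export.txt 5->1; new result 27.
  codegen.gen: re-runs because gamma.gen 135->27; new result -27.
  pack.gen: re-runs because gamma.gen 135->27; new result 9 (unchanged).
  probe.gen: re-runs because codegen.gen -135->-27; new result -30.
  link.gen: re-runs because probe.gen -138->-30; new result 9 (unchanged).
  bundle.gen: re-examined; everything it read last time is the same (link.gen unchanged, pack.gen unchanged) — cache 18 kept, no run.
  kernel.gen: re-examined; everything it read last time is the same (bundle.gen unchanged, link.gen unchanged) — cache 18 kept, no run.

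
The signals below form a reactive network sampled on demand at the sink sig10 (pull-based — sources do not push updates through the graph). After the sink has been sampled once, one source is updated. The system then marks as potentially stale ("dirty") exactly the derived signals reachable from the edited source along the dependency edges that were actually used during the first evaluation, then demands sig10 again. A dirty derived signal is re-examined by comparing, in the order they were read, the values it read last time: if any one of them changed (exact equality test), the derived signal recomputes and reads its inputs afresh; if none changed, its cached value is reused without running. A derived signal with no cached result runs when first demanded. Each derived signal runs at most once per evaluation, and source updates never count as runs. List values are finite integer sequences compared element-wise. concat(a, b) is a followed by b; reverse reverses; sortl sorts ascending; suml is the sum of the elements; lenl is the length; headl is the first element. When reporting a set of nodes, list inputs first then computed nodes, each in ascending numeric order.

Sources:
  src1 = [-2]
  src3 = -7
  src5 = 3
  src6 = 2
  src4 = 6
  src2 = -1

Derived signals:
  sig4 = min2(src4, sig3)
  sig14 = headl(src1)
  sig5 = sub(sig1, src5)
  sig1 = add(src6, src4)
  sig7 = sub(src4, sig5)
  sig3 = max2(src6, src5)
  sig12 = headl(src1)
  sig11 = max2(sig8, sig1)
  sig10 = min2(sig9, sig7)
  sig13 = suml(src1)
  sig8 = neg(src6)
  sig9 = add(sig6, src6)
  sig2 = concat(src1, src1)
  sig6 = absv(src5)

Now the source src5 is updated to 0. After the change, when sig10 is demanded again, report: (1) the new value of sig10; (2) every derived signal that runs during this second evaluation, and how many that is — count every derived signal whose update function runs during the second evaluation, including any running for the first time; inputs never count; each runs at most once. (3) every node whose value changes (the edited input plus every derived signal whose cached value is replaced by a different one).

sig10 now evaluates to -2.
Run set: sig5, sig6, sig7, sig9, sig10 (5 run).
Changed values: src5, sig5, sig6, sig7, sig9, sig10.

Initial pass — values computed on the first demand:
  sig1 = add(2, 6) = 8
  sig5 = sub(8, 3) = 5
  sig6 = absv(3) = 3
  sig7 = sub(6, 5) = 1
  sig9 = add(3, 2) = 5
  sig10 = min2(5, 1) = 1

Second demand — change propagation:
  sig5: re-runs because src5 3->0; new result 8.
  sig6: re-runs because src5 3->0; new result 0.
  sig7: re-runs because sig5 5->8; new result -2.
  sig9: re-runs because sig6 3->0; new result 2.
  sig10: re-runs because sig9 5->2; sig7 1->-2; new result -2.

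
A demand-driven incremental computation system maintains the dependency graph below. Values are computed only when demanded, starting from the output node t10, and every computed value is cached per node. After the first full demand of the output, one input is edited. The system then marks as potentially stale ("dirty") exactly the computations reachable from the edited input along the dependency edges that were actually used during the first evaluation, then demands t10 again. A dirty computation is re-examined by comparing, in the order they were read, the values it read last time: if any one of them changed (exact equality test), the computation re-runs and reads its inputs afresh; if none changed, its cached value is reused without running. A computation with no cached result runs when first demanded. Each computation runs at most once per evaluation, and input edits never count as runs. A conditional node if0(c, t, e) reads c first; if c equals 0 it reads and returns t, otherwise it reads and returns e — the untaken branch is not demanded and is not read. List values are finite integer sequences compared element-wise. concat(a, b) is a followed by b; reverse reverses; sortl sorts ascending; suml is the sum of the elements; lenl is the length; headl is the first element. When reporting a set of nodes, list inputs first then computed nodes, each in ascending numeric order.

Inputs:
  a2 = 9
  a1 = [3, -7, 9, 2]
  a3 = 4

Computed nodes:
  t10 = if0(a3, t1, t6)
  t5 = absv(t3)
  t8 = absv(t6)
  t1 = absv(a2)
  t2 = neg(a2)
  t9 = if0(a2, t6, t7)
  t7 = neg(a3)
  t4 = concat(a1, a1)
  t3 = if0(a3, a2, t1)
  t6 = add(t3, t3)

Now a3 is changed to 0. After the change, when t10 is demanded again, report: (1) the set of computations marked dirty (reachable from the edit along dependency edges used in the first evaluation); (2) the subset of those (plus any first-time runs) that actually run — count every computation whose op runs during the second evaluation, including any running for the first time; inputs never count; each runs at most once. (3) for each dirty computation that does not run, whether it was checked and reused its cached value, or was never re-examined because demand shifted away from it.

First evaluation (everything demanded from the output):
  t1 = absv(9) = 9
  t3 = if0(a3=4 -> else branch t1) = 9
  t6 = add(9, 9) = 18
  t10 = if0(a3=4 -> else branch t6) = 18

Propagation after the edit:
  t3: marked dirty but never re-examined — demand shifted away from it.
  t6: marked dirty but never re-examined — demand shifted away from it.
  t10: runs — a3 4->0; result 9.

Key observation: a condition flipped, so demand moved to the other branch — t3, t6 are never re-examined.

Marked dirty: t3, t6, t10.
Computations that run: t10 — 1 in total.
Never re-examined (demand shifted away): t3, t6.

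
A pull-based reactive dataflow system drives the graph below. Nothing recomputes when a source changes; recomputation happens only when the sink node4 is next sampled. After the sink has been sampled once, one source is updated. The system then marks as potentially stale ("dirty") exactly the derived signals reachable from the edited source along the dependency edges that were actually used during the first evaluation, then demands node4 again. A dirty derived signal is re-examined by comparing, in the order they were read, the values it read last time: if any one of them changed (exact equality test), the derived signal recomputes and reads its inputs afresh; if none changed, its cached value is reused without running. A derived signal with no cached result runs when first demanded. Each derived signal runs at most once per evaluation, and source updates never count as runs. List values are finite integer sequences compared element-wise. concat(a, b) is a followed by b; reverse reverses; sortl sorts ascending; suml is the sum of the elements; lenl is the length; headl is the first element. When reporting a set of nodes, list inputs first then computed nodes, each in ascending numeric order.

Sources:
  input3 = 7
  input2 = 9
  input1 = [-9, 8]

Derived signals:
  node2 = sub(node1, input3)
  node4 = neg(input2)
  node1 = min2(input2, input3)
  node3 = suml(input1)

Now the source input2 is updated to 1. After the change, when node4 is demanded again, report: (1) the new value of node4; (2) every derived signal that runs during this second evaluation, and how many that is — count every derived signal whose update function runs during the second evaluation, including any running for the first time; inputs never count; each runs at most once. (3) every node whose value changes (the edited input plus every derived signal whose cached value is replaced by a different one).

First evaluation (everything demanded from the output):
  node4 = neg(9) = -9

Propagation after the edit:
  node4: runs — input2 9->1; result -1.

New value of node4: -1.
Derived signals that run: node4 — 1 in total.
Values that change: input2, node4.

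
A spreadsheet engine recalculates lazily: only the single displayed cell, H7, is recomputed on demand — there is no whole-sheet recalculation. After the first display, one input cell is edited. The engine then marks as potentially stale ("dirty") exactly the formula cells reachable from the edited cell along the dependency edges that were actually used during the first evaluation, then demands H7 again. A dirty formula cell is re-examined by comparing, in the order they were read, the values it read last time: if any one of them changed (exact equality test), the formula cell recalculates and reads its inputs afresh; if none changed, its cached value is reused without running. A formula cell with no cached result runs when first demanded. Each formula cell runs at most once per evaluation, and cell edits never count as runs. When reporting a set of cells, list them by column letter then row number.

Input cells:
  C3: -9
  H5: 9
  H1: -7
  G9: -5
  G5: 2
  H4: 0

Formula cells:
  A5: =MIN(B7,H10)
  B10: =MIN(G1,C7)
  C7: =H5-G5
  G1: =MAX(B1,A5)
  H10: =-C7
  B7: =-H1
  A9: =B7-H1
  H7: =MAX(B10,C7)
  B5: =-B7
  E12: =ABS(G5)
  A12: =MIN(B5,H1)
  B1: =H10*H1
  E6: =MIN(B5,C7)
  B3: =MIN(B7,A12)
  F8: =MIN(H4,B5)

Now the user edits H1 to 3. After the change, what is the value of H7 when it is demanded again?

First evaluation (everything demanded from the output):
  B7 = -(-7) = 7
  C7 = 9 - 2 = 7
  H10 = -(7) = -7
  A5 = MIN(7, -7) = -7
  B1 = -7 * -7 = 49
  G1 = MAX(49, -7) = 49
  B10 = MIN(49, 7) = 7
  H7 = MAX(7, 7) = 7

Propagation after the edit:
  B1: runs — H1 -7->3; result -21.
  B7: runs — H1 -7->3; result -3.
  A5: runs — B7 7->-3; result -7 (same value as before).
  G1: runs — B1 49->-21; result -7.
  B10: runs — G1 49->-7; result -7.
  H7: runs — B10 7->-7; result 7 (same value as before).

New value of H7: 7.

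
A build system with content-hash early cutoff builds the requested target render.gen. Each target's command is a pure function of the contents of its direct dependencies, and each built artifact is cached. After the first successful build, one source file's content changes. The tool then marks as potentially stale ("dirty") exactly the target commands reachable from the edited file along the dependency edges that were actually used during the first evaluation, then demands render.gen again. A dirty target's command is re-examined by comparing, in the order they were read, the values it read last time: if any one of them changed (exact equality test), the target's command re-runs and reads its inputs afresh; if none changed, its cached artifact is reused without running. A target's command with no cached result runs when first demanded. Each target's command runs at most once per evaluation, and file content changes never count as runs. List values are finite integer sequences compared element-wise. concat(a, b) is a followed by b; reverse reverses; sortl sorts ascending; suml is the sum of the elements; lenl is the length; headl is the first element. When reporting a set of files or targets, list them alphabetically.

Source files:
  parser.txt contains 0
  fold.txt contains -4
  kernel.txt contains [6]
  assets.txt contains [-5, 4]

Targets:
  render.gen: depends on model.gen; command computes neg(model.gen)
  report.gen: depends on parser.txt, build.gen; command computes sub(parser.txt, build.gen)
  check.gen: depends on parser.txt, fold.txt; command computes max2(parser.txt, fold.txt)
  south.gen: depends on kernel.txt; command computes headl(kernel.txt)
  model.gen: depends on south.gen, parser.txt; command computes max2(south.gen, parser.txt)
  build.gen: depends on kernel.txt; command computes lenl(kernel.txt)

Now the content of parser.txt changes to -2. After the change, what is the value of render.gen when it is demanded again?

New value of render.gen: -6.
Key observation: the change is absorbed at model.gen — it re-runs but produces the same value, and the output's value is unchanged.

First evaluation (everything demanded from the output):
  south.gen = headl([6]) = 6
  model.gen = max2(6, 0) = 6
  render.gen = neg(6) = -6

Propagation after the edit:
  model.gen: runs — parser.txt 0->-2; result 6 (same value as before).
  render.gen: checked — values it read are unchanged (model.gen unchanged); reused cached -6 without running.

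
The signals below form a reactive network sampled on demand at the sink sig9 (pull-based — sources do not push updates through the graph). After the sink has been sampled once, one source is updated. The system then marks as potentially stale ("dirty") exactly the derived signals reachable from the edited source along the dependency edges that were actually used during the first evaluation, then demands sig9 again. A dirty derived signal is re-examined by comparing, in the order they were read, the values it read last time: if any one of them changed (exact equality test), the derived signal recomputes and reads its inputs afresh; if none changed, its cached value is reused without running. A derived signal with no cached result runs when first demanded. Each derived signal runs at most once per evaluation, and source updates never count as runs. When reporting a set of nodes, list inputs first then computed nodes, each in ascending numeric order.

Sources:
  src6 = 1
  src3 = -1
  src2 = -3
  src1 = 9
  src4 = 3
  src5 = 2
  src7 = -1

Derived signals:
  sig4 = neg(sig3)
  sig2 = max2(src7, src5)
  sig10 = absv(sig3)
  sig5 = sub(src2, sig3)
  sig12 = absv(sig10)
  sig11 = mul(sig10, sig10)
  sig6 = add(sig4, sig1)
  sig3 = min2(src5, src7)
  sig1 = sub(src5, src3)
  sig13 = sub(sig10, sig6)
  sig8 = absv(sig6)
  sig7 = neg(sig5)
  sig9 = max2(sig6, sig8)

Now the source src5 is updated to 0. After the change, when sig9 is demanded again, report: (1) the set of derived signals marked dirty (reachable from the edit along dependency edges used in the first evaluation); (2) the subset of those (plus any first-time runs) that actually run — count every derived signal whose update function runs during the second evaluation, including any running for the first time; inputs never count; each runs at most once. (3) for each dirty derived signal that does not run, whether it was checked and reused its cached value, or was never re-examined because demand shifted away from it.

Initial pass — values computed on the first demand:
  sig1 = sub(2, -1) = 3
  sig3 = min2(2, -1) = -1
  sig4 = neg(-1) = 1
  sig6 = add(1, 3) = 4
  sig8 = absv(4) = 4
  sig9 = max2(4, 4) = 4

Second demand — change propagation:
  sig1: re-runs because src5 2->0; new result 1.
  sig3: re-runs because src5 2->0; new result -1 (unchanged).
  sig4: re-examined; everything it read last time is the same (sig3 unchanged) — cache 1 kept, no run.
  sig6: re-runs because sig1 3->1; new result 2.
  sig8: re-runs because sig6 4->2; new result 2.
  sig9: re-runs because sig6 4->2; sig8 4->2; new result 2.

The important point: at sig4 every value read last time is unchanged, so the dirty flag clears without a run.

Dirty set: sig1, sig3, sig4, sig6, sig8, sig9.
Run set: sig1, sig3, sig6, sig8, sig9 (5 run).
Re-examined without running (cache reused): sig4.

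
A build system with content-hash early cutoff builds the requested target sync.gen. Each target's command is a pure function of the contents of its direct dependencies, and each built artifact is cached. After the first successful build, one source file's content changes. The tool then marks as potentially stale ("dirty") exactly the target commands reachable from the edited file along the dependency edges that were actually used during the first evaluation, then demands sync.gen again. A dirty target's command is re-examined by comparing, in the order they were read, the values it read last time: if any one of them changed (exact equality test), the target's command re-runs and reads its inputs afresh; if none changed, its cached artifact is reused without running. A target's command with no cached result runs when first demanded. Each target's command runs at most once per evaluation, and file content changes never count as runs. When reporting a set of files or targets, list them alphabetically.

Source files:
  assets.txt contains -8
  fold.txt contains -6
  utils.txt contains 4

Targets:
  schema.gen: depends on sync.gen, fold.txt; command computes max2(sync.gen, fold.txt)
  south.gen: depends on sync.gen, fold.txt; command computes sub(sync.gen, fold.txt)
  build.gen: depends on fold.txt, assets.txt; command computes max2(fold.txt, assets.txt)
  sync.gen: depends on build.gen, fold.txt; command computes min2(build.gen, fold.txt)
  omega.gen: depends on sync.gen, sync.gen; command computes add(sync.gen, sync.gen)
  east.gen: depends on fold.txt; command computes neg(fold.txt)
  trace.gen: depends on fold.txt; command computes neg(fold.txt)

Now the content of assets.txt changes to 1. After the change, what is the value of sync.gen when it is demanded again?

New value of sync.gen: -6.

First evaluation (everything demanded from the output):
  build.gen = max2(-6, -8) = -6
  sync.gen = min2(-6, -6) = -6

Propagation after the edit:
  build.gen: runs — assets.txt -8->1; result 1.
  sync.gen: runs — build.gen -6->1; result -6 (same value as before).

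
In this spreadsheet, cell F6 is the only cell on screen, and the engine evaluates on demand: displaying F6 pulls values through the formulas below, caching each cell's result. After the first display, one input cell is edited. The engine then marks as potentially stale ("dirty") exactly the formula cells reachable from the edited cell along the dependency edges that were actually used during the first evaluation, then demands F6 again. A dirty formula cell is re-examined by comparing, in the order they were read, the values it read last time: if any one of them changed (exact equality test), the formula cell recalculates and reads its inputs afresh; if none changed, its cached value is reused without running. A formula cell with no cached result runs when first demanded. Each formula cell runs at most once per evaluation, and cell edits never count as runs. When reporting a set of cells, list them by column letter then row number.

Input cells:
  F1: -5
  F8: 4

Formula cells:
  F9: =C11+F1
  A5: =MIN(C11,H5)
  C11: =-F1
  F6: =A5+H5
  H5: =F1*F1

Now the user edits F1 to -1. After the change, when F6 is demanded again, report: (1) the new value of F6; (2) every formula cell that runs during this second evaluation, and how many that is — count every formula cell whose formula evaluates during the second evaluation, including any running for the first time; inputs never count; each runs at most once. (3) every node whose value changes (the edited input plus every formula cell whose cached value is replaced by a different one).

F6 now evaluates to 2.
Run set: A5, C11, F6, H5 (4 run).
Changed values: A5, C11, F1, F6, H5.

Initial pass — values computed on the first demand:
  C11 = -(-5) = 5
  H5 = -5 * -5 = 25
  A5 = MIN(5, 25) = 5
  F6 = 5 + 25 = 30

Second demand — change propagation:
  C11: re-runs because F1 -5->-1; new result 1.
  H5: re-runs because F1 -5->-1; F1 -5->-1; new result 1.
  A5: re-runs because C11 5->1; H5 25->1; new result 1.
  F6: re-runs because A5 5->1; H5 25->1; new result 2.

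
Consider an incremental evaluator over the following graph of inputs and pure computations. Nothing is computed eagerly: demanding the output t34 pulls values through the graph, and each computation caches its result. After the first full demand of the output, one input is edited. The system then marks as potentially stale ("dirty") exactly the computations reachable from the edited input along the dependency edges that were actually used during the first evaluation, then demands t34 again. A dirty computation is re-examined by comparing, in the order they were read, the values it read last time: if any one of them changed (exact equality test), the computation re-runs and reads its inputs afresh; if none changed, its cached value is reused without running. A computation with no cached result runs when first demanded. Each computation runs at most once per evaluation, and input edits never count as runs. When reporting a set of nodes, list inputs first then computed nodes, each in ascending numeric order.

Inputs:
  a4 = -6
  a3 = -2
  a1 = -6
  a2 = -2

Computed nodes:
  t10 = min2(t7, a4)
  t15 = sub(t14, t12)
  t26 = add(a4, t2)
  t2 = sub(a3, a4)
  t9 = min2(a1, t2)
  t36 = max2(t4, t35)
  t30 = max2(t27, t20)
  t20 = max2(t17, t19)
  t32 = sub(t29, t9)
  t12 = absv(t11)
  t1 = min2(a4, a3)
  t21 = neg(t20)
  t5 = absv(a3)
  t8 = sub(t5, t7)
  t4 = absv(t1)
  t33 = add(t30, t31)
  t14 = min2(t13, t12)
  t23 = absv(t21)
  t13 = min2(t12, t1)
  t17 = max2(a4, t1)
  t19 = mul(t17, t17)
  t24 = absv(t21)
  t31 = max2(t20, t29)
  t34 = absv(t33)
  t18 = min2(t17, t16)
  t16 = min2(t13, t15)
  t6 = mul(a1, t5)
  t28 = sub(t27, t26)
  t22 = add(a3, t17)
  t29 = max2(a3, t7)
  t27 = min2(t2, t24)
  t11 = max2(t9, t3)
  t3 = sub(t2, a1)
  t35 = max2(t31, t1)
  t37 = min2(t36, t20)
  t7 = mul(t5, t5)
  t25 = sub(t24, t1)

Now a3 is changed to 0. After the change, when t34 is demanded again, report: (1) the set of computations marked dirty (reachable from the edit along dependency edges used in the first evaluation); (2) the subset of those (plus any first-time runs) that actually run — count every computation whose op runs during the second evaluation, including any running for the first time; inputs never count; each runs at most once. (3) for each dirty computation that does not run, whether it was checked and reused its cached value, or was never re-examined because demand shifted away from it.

Initial pass — values computed on the first demand:
  t1 = min2(-6, -2) = -6
  t2 = sub(-2, -6) = 4
  t5 = absv(-2) = 2
  t7 = mul(2, 2) = 4
  t17 = max2(-6, -6) = -6
  t19 = mul(-6, -6) = 36
  t20 = max2(-6, 36) = 36
  t21 = neg(36) = -36
  t24 = absv(-36) = 36
  t27 = min2(4, 36) = 4
  t29 = max2(-2, 4) = 4
  t30 = max2(4, 36) = 36
  t31 = max2(36, 4) = 36
  t33 = add(36, 36) = 72
  t34 = absv(72) = 72

Second demand — change propagation:
  t1: re-runs because a3 -2->0; new result -6 (unchanged).
  t2: re-runs because a3 -2->0; new result 6.
  t5: re-runs because a3 -2->0; new result 0.
  t7: re-runs because t5 2->0; t5 2->0; new result 0.
  t17: re-examined; everything it read last time is the same (a4 unchanged, t1 unchanged) — cache -6 kept, no run.
  t19: re-examined; everything it read last time is the same (t17 unchanged, t17 unchanged) — cache 36 kept, no run.
  t20: re-examined; everything it read last time is the same (t17 unchanged, t19 unchanged) — cache 36 kept, no run.
  t21: re-examined; everything it read last time is the same (t20 unchanged) — cache -36 kept, no run.
  t24: re-examined; everything it read last time is the same (t21 unchanged) — cache 36 kept, no run.
  t27: re-runs because t2 4->6; new result 6.
  t29: re-runs because a3 -2->0; t7 4->0; new result 0.
  t30: re-runs because t27 4->6; new result 36 (unchanged).
  t31: re-runs because t29 4->0; new result 36 (unchanged).
  t33: re-examined; everything it read last time is the same (t30 unchanged, t31 unchanged) — cache 72 kept, no run.
  t34: re-examined; everything it read last time is the same (t33 unchanged) — cache 72 kept, no run.

The important point: at t17 every value read last time is unchanged, so the dirty flag clears without a run.

Dirty set: t1, t2, t5, t7, t17, t19, t20, t21, t24, t27, t29, t30, t31, t33, t34.
Run set: t1, t2, t5, t7, t27, t29, t30, t31 (8 run).
Re-examined without running (cache reused): t17, t19, t20, t21, t24, t33, t34.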